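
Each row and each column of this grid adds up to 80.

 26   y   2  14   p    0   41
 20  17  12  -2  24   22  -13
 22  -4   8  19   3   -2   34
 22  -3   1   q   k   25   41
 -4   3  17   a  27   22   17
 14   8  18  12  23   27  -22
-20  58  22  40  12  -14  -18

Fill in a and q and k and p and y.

Column 2: 17 − 4 − 3 + 3 + 8 + 58 = 79, so its missing entry is 80 − 79 = 1.
Row 1: 26 + 1 + 2 + 14 + 0 + 41 = 84, so its missing entry is 80 − 84 = -4.
Column 5: -4 + 24 + 3 + 27 + 23 + 12 = 85, so its missing entry is 80 − 85 = -5.
Row 5: -4 + 3 + 17 + 27 + 22 + 17 = 82, so its missing entry is 80 − 82 = -2.
Row 4: 22 − 3 + 1 − 5 + 25 + 41 = 81, so its missing entry is 80 − 81 = -1.

a = -2, q = -1, k = -5, p = -4, y = 1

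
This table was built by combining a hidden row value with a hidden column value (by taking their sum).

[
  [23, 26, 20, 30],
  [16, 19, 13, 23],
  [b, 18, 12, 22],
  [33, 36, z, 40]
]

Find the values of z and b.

z = 30, b = 15

The difference between any two rows is the same in every column — this is an addition table with the headers hidden.
Row 4 minus row 1 is 36 − 26 = 10, so its entry in column 3 is 20 + 10 = 30.
Row 3 minus row 1 is 18 − 26 = -8, so its entry in column 1 is 23 + (-8) = 15.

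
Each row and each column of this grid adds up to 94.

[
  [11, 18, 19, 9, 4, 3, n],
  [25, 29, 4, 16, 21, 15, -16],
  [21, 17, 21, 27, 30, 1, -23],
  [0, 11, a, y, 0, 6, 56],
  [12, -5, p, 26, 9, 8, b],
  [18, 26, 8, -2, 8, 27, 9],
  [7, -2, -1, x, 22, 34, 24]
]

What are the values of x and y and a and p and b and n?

x = 10, y = 8, a = 13, p = 30, b = 14, n = 30

Row 1 has 11 + 18 + 19 + 9 + 4 + 3 = 64; the blank must be 94 − 64 = 30.
Column 7 has 30 − 16 − 23 + 56 + 9 + 24 = 80; the blank must be 94 − 80 = 14.
Row 5 has 12 − 5 + 26 + 9 + 8 + 14 = 64; the blank must be 94 − 64 = 30.
Column 3 has 19 + 4 + 21 + 30 + 8 − 1 = 81; the blank must be 94 − 81 = 13.
Row 4 has 0 + 11 + 13 + 0 + 6 + 56 = 86; the blank must be 94 − 86 = 8.
Row 7 has 7 − 2 − 1 + 22 + 34 + 24 = 84; the blank must be 94 − 84 = 10.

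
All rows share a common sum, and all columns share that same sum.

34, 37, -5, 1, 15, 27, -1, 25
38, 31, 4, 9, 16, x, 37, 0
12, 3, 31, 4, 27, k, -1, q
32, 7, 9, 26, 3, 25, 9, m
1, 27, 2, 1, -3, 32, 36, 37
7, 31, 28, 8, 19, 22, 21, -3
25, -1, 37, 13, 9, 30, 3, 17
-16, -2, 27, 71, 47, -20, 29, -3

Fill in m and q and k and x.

m = 22, q = 38, k = 19, x = -2

Rows 1 and 5 both sum to 133, so that's the common total.
The known cells in row 4 total 111, leaving 133 − 111 = 22 for the blank.
The known cells in column 8 total 95, leaving 133 − 95 = 38 for the blank.
The known cells in row 3 total 114, leaving 133 − 114 = 19 for the blank.
The known cells in row 2 total 135, leaving 133 − 135 = -2 for the blank.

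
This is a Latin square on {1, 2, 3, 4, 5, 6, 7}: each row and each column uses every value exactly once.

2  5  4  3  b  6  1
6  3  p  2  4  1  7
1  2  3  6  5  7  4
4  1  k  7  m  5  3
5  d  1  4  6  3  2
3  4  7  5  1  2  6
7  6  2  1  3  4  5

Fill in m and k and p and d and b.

m = 2, k = 6, p = 5, d = 7, b = 7

At (row 2, col 3): row 2 already has {1, 2, 3, 4, 6, 7}, so the value is 5.
Cell (1,5): row 1 already has {1, 2, 3, 4, 5, 6} → 7.
Cell (4,5): column 5 already has {1, 3, 4, 5, 6, 7} → 2.
For row 4, column 3: row 4 already has {1, 2, 3, 4, 5, 7}; that leaves 6.
For row 5, column 2: row 5 already has {1, 2, 3, 4, 5, 6}; that leaves 7.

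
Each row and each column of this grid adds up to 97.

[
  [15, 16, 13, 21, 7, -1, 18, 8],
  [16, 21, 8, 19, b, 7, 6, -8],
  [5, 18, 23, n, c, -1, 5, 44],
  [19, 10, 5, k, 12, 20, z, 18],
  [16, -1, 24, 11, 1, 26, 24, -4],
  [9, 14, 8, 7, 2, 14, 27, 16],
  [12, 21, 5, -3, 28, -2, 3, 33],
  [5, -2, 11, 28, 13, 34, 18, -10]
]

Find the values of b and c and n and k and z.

Row 2: 16 + 21 + 8 + 19 + 7 + 6 − 8 = 69, so its missing entry is 97 − 69 = 28.
Column 5: 7 + 28 + 12 + 1 + 2 + 28 + 13 = 91, so its missing entry is 97 − 91 = 6.
Row 3: 5 + 18 + 23 + 6 − 1 + 5 + 44 = 100, so its missing entry is 97 − 100 = -3.
Column 4: 21 + 19 − 3 + 11 + 7 − 3 + 28 = 80, so its missing entry is 97 − 80 = 17.
Row 4: 19 + 10 + 5 + 17 + 12 + 20 + 18 = 101, so its missing entry is 97 − 101 = -4.

b = 28, c = 6, n = -3, k = 17, z = -4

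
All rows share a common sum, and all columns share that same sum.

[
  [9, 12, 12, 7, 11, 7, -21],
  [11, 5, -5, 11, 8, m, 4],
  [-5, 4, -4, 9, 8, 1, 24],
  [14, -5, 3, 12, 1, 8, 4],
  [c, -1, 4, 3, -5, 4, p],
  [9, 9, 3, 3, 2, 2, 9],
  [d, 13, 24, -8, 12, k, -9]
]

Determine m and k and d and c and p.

Rows 1 and 3 both sum to 37, so that's the common total.
Row 2 has 11 + 5 − 5 + 11 + 8 + 4 = 34; the blank must be 37 − 34 = 3.
Column 6 has 7 + 3 + 1 + 8 + 4 + 2 = 25; the blank must be 37 − 25 = 12.
Column 7 has -21 + 4 + 24 + 4 + 9 − 9 = 11; the blank must be 37 − 11 = 26.
Row 5 has -1 + 4 + 3 − 5 + 4 + 26 = 31; the blank must be 37 − 31 = 6.
Row 7 has 13 + 24 − 8 + 12 + 12 − 9 = 44; the blank must be 37 − 44 = -7.

m = 3, k = 12, d = -7, c = 6, p = 26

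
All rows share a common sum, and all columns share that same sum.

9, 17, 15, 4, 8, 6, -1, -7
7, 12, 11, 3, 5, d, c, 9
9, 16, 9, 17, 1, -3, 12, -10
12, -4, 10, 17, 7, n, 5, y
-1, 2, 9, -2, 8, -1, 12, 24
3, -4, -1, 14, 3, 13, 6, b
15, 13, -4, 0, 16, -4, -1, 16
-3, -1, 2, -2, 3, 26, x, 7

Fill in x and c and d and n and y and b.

x = 19, c = -1, d = 5, n = 9, y = -5, b = 17

Rows 1 and 3 both sum to 51, so that's the common total.
The known cells in row 6 total 34, leaving 51 − 34 = 17 for the blank.
The known cells in column 8 total 56, leaving 51 − 56 = -5 for the blank.
The known cells in row 8 total 32, leaving 51 − 32 = 19 for the blank.
The known cells in column 7 total 52, leaving 51 − 52 = -1 for the blank.
The known cells in row 2 total 46, leaving 51 − 46 = 5 for the blank.
The known cells in row 4 total 42, leaving 51 − 42 = 9 for the blank.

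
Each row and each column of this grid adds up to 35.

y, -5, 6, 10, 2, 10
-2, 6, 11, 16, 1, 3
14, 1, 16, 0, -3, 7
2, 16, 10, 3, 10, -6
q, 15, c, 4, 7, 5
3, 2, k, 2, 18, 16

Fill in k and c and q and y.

k = -6, c = -2, q = 6, y = 12

The known cells in row 1 total 23, leaving 35 − 23 = 12 for the blank.
The known cells in column 1 total 29, leaving 35 − 29 = 6 for the blank.
The known cells in row 5 total 37, leaving 35 − 37 = -2 for the blank.
The known cells in row 6 total 41, leaving 35 − 41 = -6 for the blank.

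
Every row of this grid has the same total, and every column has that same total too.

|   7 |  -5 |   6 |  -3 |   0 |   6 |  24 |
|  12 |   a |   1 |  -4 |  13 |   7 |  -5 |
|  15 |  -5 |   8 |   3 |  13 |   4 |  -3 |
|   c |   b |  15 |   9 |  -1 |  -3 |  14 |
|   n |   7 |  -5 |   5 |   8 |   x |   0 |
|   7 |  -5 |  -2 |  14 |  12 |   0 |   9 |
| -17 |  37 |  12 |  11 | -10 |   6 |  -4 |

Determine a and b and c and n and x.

Rows 1 and 3 both sum to 35, so that's the common total.
Row 2: 12 + 1 − 4 + 13 + 7 − 5 = 24, so its missing entry is 35 − 24 = 11.
Column 2: -5 + 11 − 5 + 7 − 5 + 37 = 40, so its missing entry is 35 − 40 = -5.
Row 4: -5 + 15 + 9 − 1 − 3 + 14 = 29, so its missing entry is 35 − 29 = 6.
Column 1: 7 + 12 + 15 + 6 + 7 − 17 = 30, so its missing entry is 35 − 30 = 5.
Row 5: 5 + 7 − 5 + 5 + 8 + 0 = 20, so its missing entry is 35 − 20 = 15.

a = 11, b = -5, c = 6, n = 5, x = 15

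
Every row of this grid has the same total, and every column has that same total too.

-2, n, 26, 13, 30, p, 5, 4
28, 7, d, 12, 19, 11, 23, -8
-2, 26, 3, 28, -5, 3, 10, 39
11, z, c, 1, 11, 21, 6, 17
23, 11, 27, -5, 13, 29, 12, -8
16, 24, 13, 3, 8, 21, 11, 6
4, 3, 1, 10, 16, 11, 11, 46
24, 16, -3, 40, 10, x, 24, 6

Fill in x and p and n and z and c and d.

Rows 3 and 5 both sum to 102, so that's the common total.
Row 2 has 28 + 7 + 12 + 19 + 11 + 23 − 8 = 92; the blank must be 102 − 92 = 10.
Column 3 has 26 + 10 + 3 + 27 + 13 + 1 − 3 = 77; the blank must be 102 − 77 = 25.
Row 4 has 11 + 25 + 1 + 11 + 21 + 6 + 17 = 92; the blank must be 102 − 92 = 10.
Column 2 has 7 + 26 + 10 + 11 + 24 + 3 + 16 = 97; the blank must be 102 − 97 = 5.
Row 1 has -2 + 5 + 26 + 13 + 30 + 5 + 4 = 81; the blank must be 102 − 81 = 21.
Row 8 has 24 + 16 − 3 + 40 + 10 + 24 + 6 = 117; the blank must be 102 − 117 = -15.

x = -15, p = 21, n = 5, z = 10, c = 25, d = 10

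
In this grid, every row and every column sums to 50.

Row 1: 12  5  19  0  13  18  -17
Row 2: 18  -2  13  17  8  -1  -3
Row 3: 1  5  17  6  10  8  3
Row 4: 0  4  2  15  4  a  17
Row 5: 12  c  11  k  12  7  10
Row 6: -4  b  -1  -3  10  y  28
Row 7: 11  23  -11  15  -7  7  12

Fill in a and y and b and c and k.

a = 8, y = 3, b = 17, c = -2, k = 0

Column 4: 0 + 17 + 6 + 15 − 3 + 15 = 50, so its missing entry is 50 − 50 = 0.
Row 5: 12 + 11 + 0 + 12 + 7 + 10 = 52, so its missing entry is 50 − 52 = -2.
Column 2: 5 − 2 + 5 + 4 − 2 + 23 = 33, so its missing entry is 50 − 33 = 17.
Row 6: -4 + 17 − 1 − 3 + 10 + 28 = 47, so its missing entry is 50 − 47 = 3.
Row 4: 0 + 4 + 2 + 15 + 4 + 17 = 42, so its missing entry is 50 − 42 = 8.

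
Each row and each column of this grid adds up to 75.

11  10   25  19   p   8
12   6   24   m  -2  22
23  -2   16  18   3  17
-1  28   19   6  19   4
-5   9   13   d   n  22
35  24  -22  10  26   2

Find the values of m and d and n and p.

m = 13, d = 9, n = 27, p = 2

The known cells in row 2 total 62, leaving 75 − 62 = 13 for the blank.
The known cells in row 1 total 73, leaving 75 − 73 = 2 for the blank.
The known cells in column 5 total 48, leaving 75 − 48 = 27 for the blank.
The known cells in row 5 total 66, leaving 75 − 66 = 9 for the blank.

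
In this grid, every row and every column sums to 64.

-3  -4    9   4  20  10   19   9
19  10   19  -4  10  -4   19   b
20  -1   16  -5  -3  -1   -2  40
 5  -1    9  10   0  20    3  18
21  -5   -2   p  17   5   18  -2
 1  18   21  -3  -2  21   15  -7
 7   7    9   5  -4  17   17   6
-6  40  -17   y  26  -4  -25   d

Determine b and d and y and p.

b = -5, d = 5, y = 45, p = 12

The known cells in row 5 total 52, leaving 64 − 52 = 12 for the blank.
The known cells in row 2 total 69, leaving 64 − 69 = -5 for the blank.
The known cells in column 8 total 59, leaving 64 − 59 = 5 for the blank.
The known cells in row 8 total 19, leaving 64 − 19 = 45 for the blank.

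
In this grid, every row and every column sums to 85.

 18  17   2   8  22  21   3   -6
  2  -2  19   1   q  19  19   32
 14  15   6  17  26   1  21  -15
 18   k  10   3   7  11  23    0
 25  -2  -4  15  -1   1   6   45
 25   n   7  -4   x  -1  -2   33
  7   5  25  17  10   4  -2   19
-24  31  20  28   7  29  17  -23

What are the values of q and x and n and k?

Row 4: 18 + 10 + 3 + 7 + 11 + 23 + 0 = 72, so its missing entry is 85 − 72 = 13.
Column 2: 17 − 2 + 15 + 13 − 2 + 5 + 31 = 77, so its missing entry is 85 − 77 = 8.
Row 6: 25 + 8 + 7 − 4 − 1 − 2 + 33 = 66, so its missing entry is 85 − 66 = 19.
Row 2: 2 − 2 + 19 + 1 + 19 + 19 + 32 = 90, so its missing entry is 85 − 90 = -5.

q = -5, x = 19, n = 8, k = 13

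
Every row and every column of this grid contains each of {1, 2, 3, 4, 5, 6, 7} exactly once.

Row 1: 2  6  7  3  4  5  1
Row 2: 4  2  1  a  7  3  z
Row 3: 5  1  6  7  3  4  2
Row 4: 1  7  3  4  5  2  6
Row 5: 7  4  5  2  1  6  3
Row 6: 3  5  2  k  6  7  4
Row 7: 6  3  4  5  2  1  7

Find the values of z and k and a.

z = 5, k = 1, a = 6

Cell (6,4): row 6 already has {2, 3, 4, 5, 6, 7} → 1.
For row 2, column 7: column 7 already has {1, 2, 3, 4, 6, 7}; that leaves 5.
For row 2, column 4: row 2 already has {1, 2, 3, 4, 5, 7}; that leaves 6.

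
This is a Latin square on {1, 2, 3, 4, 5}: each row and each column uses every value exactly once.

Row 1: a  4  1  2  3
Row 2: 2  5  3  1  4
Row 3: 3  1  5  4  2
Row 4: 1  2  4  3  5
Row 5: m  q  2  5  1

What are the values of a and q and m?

a = 5, q = 3, m = 4

For row 5, column 2: column 2 already has {1, 2, 4, 5}; that leaves 3.
For row 5, column 1: row 5 already has {1, 2, 3, 5}; that leaves 4.
At (row 1, col 1): row 1 already has {1, 2, 3, 4}, so the value is 5.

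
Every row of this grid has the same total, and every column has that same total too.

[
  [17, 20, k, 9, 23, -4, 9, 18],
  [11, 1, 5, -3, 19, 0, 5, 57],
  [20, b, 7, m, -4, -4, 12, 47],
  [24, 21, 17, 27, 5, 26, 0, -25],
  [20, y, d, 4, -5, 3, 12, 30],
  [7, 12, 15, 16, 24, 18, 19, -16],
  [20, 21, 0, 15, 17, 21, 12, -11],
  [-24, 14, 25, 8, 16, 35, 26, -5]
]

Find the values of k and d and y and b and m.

Rows 2 and 4 both sum to 95, so that's the common total.
The known cells in column 4 total 76, leaving 95 − 76 = 19 for the blank.
The known cells in row 3 total 97, leaving 95 − 97 = -2 for the blank.
The known cells in row 1 total 92, leaving 95 − 92 = 3 for the blank.
The known cells in column 3 total 72, leaving 95 − 72 = 23 for the blank.
The known cells in row 5 total 87, leaving 95 − 87 = 8 for the blank.

k = 3, d = 23, y = 8, b = -2, m = 19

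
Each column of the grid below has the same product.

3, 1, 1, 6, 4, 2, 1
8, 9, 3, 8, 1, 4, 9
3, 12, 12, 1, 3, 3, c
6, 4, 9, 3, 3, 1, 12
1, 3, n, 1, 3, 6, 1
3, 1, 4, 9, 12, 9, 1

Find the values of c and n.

c = 12, n = 1

Columns 1 and 4 each multiply to 1296, so every column has product 1296.
Column 7: 1×9×12×1×1 = 108, so the missing entry is 1296 ÷ 108 = 12.
Column 3: 1×3×12×9×4 = 1296, so the missing entry is 1296 ÷ 1296 = 1.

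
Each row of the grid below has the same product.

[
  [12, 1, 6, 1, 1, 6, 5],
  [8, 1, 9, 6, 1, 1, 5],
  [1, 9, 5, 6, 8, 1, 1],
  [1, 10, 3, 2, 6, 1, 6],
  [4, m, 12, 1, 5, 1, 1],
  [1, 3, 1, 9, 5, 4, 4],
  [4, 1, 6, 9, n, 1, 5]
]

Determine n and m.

n = 2, m = 9

Rows 4 and 6 each multiply to 2160, so every row has product 2160.
Row 7: 4×1×6×9×1×5 = 1080, so the missing entry is 2160 ÷ 1080 = 2.
Row 5: 4×12×1×5×1×1 = 240, so the missing entry is 2160 ÷ 240 = 9.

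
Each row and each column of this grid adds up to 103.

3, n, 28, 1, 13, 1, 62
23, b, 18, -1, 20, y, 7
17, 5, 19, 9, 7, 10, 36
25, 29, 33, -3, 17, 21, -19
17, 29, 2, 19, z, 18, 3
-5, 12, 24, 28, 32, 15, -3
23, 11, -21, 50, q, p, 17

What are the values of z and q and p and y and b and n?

Row 5: 17 + 29 + 2 + 19 + 18 + 3 = 88, so its missing entry is 103 − 88 = 15.
Row 1: 3 + 28 + 1 + 13 + 1 + 62 = 108, so its missing entry is 103 − 108 = -5.
Column 2: -5 + 5 + 29 + 29 + 12 + 11 = 81, so its missing entry is 103 − 81 = 22.
Row 2: 23 + 22 + 18 − 1 + 20 + 7 = 89, so its missing entry is 103 − 89 = 14.
Column 6: 1 + 14 + 10 + 21 + 18 + 15 = 79, so its missing entry is 103 − 79 = 24.
Row 7: 23 + 11 − 21 + 50 + 24 + 17 = 104, so its missing entry is 103 − 104 = -1.

z = 15, q = -1, p = 24, y = 14, b = 22, n = -5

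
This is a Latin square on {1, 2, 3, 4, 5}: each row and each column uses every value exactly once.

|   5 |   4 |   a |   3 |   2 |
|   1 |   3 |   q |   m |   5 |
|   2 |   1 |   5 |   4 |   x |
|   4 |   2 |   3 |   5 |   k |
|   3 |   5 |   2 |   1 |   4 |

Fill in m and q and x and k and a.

For row 3, column 5: row 3 already has {1, 2, 4, 5}; that leaves 3.
At (row 4, col 5): row 4 already has {2, 3, 4, 5}, so the value is 1.
For row 1, column 3: row 1 already has {2, 3, 4, 5}; that leaves 1.
For row 2, column 3: column 3 already has {1, 2, 3, 5}; that leaves 4.
For row 2, column 4: row 2 already has {1, 3, 4, 5}; that leaves 2.

m = 2, q = 4, x = 3, k = 1, a = 1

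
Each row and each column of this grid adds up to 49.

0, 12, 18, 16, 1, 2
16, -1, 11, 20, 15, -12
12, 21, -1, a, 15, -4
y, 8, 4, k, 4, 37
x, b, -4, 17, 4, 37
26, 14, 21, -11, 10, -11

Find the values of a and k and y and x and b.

Row 3 has 12 + 21 − 1 + 15 − 4 = 43; the blank must be 49 − 43 = 6.
Column 4 has 16 + 20 + 6 + 17 − 11 = 48; the blank must be 49 − 48 = 1.
Row 4 has 8 + 4 + 1 + 4 + 37 = 54; the blank must be 49 − 54 = -5.
Column 1 has 0 + 16 + 12 − 5 + 26 = 49; the blank must be 49 − 49 = 0.
Row 5 has 0 − 4 + 17 + 4 + 37 = 54; the blank must be 49 − 54 = -5.

a = 6, k = 1, y = -5, x = 0, b = -5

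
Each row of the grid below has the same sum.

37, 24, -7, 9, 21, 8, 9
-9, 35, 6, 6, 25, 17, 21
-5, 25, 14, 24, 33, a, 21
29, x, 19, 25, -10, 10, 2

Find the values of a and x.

a = -11, x = 26

The complete rows each total 101.
Row 3 is missing 101 − 112 = -11 (since -5 + 25 + 14 + 24 + 33 + 21 = 112).
Row 4 is missing 101 − 75 = 26 (since 29 + 19 + 25 − 10 + 10 + 2 = 75).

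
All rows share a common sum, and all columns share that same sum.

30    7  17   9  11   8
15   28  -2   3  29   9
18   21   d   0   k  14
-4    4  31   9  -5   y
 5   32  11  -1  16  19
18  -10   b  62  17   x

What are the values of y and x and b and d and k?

Rows 1 and 2 both sum to 82, so that's the common total.
Column 5: 11 + 29 − 5 + 16 + 17 = 68, so its missing entry is 82 − 68 = 14.
Row 3: 18 + 21 + 0 + 14 + 14 = 67, so its missing entry is 82 − 67 = 15.
Row 4: -4 + 4 + 31 + 9 − 5 = 35, so its missing entry is 82 − 35 = 47.
Column 6: 8 + 9 + 14 + 47 + 19 = 97, so its missing entry is 82 − 97 = -15.
Row 6: 18 − 10 + 62 + 17 − 15 = 72, so its missing entry is 82 − 72 = 10.

y = 47, x = -15, b = 10, d = 15, k = 14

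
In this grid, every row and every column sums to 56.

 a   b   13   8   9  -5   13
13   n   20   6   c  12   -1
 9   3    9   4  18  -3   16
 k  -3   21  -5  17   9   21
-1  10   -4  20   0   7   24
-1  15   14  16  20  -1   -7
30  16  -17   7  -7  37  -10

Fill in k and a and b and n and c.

k = -4, a = 10, b = 8, n = 7, c = -1

The known cells in column 5 total 57, leaving 56 − 57 = -1 for the blank.
The known cells in row 2 total 49, leaving 56 − 49 = 7 for the blank.
The known cells in column 2 total 48, leaving 56 − 48 = 8 for the blank.
The known cells in row 1 total 46, leaving 56 − 46 = 10 for the blank.
The known cells in row 4 total 60, leaving 56 − 60 = -4 for the blank.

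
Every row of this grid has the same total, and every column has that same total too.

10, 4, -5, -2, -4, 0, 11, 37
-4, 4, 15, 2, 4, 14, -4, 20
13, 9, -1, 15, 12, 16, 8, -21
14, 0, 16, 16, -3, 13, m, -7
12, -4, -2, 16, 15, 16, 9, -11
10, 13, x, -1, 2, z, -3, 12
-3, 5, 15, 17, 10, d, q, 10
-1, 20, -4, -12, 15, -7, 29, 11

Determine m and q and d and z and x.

Rows 1 and 2 both sum to 51, so that's the common total.
Row 4: 14 + 0 + 16 + 16 − 3 + 13 − 7 = 49, so its missing entry is 51 − 49 = 2.
Column 7: 11 − 4 + 8 + 2 + 9 − 3 + 29 = 52, so its missing entry is 51 − 52 = -1.
Row 7: -3 + 5 + 15 + 17 + 10 − 1 + 10 = 53, so its missing entry is 51 − 53 = -2.
Column 6: 0 + 14 + 16 + 13 + 16 − 2 − 7 = 50, so its missing entry is 51 − 50 = 1.
Row 6: 10 + 13 − 1 + 2 + 1 − 3 + 12 = 34, so its missing entry is 51 − 34 = 17.

m = 2, q = -1, d = -2, z = 1, x = 17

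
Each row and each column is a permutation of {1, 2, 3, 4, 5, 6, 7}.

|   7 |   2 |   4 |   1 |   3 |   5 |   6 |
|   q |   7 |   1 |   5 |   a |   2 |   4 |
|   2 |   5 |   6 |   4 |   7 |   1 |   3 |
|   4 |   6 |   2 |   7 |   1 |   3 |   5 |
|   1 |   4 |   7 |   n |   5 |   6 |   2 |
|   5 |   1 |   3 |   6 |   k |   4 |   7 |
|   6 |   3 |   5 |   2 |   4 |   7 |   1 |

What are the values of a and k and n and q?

a = 6, k = 2, n = 3, q = 3

At (row 2, col 1): column 1 already has {1, 2, 4, 5, 6, 7}, so the value is 3.
Cell (6,5): row 6 already has {1, 3, 4, 5, 6, 7} → 2.
For row 2, column 5: row 2 already has {1, 2, 3, 4, 5, 7}; that leaves 6.
At (row 5, col 4): row 5 already has {1, 2, 4, 5, 6, 7}, so the value is 3.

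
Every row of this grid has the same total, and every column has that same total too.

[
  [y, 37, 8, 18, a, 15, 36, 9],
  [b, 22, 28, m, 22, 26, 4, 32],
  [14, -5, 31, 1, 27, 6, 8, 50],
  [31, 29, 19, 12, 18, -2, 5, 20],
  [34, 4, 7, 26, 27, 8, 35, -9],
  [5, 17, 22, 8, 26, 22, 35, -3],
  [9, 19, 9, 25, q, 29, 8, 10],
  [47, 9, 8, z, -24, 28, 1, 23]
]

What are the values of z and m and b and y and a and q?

Rows 3 and 4 both sum to 132, so that's the common total.
Row 7: 9 + 19 + 9 + 25 + 29 + 8 + 10 = 109, so its missing entry is 132 − 109 = 23.
Column 5: 22 + 27 + 18 + 27 + 26 + 23 − 24 = 119, so its missing entry is 132 − 119 = 13.
Row 1: 37 + 8 + 18 + 13 + 15 + 36 + 9 = 136, so its missing entry is 132 − 136 = -4.
Row 8: 47 + 9 + 8 − 24 + 28 + 1 + 23 = 92, so its missing entry is 132 − 92 = 40.
Column 1: -4 + 14 + 31 + 34 + 5 + 9 + 47 = 136, so its missing entry is 132 − 136 = -4.
Row 2: -4 + 22 + 28 + 22 + 26 + 4 + 32 = 130, so its missing entry is 132 − 130 = 2.

z = 40, m = 2, b = -4, y = -4, a = 13, q = 23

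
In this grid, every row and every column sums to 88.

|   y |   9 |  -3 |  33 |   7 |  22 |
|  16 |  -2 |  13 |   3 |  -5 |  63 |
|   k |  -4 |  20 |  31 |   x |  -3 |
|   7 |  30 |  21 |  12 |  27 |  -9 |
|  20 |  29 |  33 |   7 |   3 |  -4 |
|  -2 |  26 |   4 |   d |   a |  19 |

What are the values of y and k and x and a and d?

y = 20, k = 27, x = 17, a = 39, d = 2

Row 1: 9 − 3 + 33 + 7 + 22 = 68, so its missing entry is 88 − 68 = 20.
Column 1: 20 + 16 + 7 + 20 − 2 = 61, so its missing entry is 88 − 61 = 27.
Row 3: 27 − 4 + 20 + 31 − 3 = 71, so its missing entry is 88 − 71 = 17.
Column 5: 7 − 5 + 17 + 27 + 3 = 49, so its missing entry is 88 − 49 = 39.
Row 6: -2 + 26 + 4 + 39 + 19 = 86, so its missing entry is 88 − 86 = 2.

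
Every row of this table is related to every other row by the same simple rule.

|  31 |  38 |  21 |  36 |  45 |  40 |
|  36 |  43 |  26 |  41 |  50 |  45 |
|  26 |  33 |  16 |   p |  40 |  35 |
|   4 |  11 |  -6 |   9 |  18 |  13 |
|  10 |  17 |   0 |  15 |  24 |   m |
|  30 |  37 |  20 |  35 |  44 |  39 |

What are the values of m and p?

The difference between any two rows is the same in every column — this is an addition table with the headers hidden.
Row 5 minus row 1 is 24 − 45 = -21, so its entry in column 6 is 40 + (-21) = 19.
Row 3 minus row 1 is 40 − 45 = -5, so its entry in column 4 is 36 + (-5) = 31.

m = 19, p = 31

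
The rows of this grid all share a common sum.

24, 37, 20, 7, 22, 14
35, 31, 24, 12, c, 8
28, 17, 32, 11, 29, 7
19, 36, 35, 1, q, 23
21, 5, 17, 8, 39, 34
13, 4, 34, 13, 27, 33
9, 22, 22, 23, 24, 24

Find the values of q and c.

q = 10, c = 14

Rows 1 and 6 both add up to 124, so every row sums to 124.
Row 4: 19 + 36 + 35 + 1 + 23 = 114, so the missing entry is 124 − 114 = 10.
Row 2: 35 + 31 + 24 + 12 + 8 = 110, so the missing entry is 124 − 110 = 14.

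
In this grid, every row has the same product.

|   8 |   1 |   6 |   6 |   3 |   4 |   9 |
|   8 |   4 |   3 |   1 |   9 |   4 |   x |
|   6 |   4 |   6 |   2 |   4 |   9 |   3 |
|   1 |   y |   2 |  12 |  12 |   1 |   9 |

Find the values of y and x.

Rows 1 and 3 each multiply to 31104, so every row has product 31104.
Row 4: 1×2×12×12×1×9 = 2592, so the missing entry is 31104 ÷ 2592 = 12.
Row 2: 8×4×3×1×9×4 = 3456, so the missing entry is 31104 ÷ 3456 = 9.

y = 12, x = 9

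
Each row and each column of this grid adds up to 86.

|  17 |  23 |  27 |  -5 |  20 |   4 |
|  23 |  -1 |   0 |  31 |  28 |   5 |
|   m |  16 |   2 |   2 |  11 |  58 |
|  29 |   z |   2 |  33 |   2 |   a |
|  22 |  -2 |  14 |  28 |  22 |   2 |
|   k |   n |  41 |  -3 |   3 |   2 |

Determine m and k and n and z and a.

Row 3 has 16 + 2 + 2 + 11 + 58 = 89; the blank must be 86 − 89 = -3.
Column 1 has 17 + 23 − 3 + 29 + 22 = 88; the blank must be 86 − 88 = -2.
Row 6 has -2 + 41 − 3 + 3 + 2 = 41; the blank must be 86 − 41 = 45.
Column 2 has 23 − 1 + 16 − 2 + 45 = 81; the blank must be 86 − 81 = 5.
Row 4 has 29 + 5 + 2 + 33 + 2 = 71; the blank must be 86 − 71 = 15.

m = -3, k = -2, n = 45, z = 5, a = 15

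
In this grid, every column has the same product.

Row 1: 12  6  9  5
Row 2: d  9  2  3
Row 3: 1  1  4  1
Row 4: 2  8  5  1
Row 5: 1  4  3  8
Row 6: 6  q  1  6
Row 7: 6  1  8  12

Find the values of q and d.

Columns 3 and 4 each multiply to 8640, so every column has product 8640.
Column 2: 6×9×1×8×4×1 = 1728, so the missing entry is 8640 ÷ 1728 = 5.
Column 1: 12×1×2×1×6×6 = 864, so the missing entry is 8640 ÷ 864 = 10.

q = 5, d = 10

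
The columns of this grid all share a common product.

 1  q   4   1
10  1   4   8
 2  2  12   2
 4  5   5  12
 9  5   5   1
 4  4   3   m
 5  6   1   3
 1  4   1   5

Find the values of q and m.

Columns 1 and 3 each multiply to 14400, so every column has product 14400.
Column 2: 1×2×5×5×4×6×4 = 4800, so the missing entry is 14400 ÷ 4800 = 3.
Column 4: 1×8×2×12×1×3×5 = 2880, so the missing entry is 14400 ÷ 2880 = 5.

q = 3, m = 5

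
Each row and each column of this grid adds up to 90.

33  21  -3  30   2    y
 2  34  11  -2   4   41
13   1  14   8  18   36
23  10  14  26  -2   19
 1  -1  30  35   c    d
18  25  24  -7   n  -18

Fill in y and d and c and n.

y = 7, d = 5, c = 20, n = 48

Row 6 has 18 + 25 + 24 − 7 − 18 = 42; the blank must be 90 − 42 = 48.
Column 5 has 2 + 4 + 18 − 2 + 48 = 70; the blank must be 90 − 70 = 20.
Row 5 has 1 − 1 + 30 + 35 + 20 = 85; the blank must be 90 − 85 = 5.
Row 1 has 33 + 21 − 3 + 30 + 2 = 83; the blank must be 90 − 83 = 7.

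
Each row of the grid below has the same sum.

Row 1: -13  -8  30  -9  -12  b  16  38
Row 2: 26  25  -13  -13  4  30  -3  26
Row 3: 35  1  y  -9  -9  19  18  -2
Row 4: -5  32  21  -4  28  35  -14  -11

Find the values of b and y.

b = 40, y = 29

Row 2 sums to 82 and so does row 4; that's the common total.
In row 1 the known cells total 42, leaving 82 − 42 = 40.
In row 3 the known cells total 53, leaving 82 − 53 = 29.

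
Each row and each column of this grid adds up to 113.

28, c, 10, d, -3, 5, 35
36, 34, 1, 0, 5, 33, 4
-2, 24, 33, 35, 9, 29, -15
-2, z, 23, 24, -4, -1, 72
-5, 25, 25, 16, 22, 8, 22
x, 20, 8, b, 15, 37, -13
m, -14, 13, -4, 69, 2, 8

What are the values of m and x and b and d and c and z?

Row 4: -2 + 23 + 24 − 4 − 1 + 72 = 112, so its missing entry is 113 − 112 = 1.
Column 2: 34 + 24 + 1 + 25 + 20 − 14 = 90, so its missing entry is 113 − 90 = 23.
Row 1: 28 + 23 + 10 − 3 + 5 + 35 = 98, so its missing entry is 113 − 98 = 15.
Row 7: -14 + 13 − 4 + 69 + 2 + 8 = 74, so its missing entry is 113 − 74 = 39.
Column 1: 28 + 36 − 2 − 2 − 5 + 39 = 94, so its missing entry is 113 − 94 = 19.
Row 6: 19 + 20 + 8 + 15 + 37 − 13 = 86, so its missing entry is 113 − 86 = 27.

m = 39, x = 19, b = 27, d = 15, c = 23, z = 1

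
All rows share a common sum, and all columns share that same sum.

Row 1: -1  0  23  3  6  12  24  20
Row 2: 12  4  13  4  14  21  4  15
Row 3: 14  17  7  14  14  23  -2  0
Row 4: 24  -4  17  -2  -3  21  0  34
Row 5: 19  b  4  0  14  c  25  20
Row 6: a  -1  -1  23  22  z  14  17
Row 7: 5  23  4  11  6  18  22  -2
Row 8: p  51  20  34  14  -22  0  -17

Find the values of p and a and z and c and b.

Rows 1 and 2 both sum to 87, so that's the common total.
The known cells in row 8 total 80, leaving 87 − 80 = 7 for the blank.
The known cells in column 1 total 80, leaving 87 − 80 = 7 for the blank.
The known cells in row 6 total 81, leaving 87 − 81 = 6 for the blank.
The known cells in column 6 total 79, leaving 87 − 79 = 8 for the blank.
The known cells in row 5 total 90, leaving 87 − 90 = -3 for the blank.

p = 7, a = 7, z = 6, c = 8, b = -3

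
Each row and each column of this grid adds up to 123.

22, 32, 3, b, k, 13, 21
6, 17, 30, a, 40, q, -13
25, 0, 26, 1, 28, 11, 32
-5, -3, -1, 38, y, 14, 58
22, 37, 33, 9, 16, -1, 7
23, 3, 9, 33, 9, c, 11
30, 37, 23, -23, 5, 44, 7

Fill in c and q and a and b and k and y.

c = 35, q = 7, a = 36, b = 29, k = 3, y = 22

Row 6: 23 + 3 + 9 + 33 + 9 + 11 = 88, so its missing entry is 123 − 88 = 35.
Row 4: -5 − 3 − 1 + 38 + 14 + 58 = 101, so its missing entry is 123 − 101 = 22.
Column 5: 40 + 28 + 22 + 16 + 9 + 5 = 120, so its missing entry is 123 − 120 = 3.
Column 6: 13 + 11 + 14 − 1 + 35 + 44 = 116, so its missing entry is 123 − 116 = 7.
Row 1: 22 + 32 + 3 + 3 + 13 + 21 = 94, so its missing entry is 123 − 94 = 29.
Row 2: 6 + 17 + 30 + 40 + 7 − 13 = 87, so its missing entry is 123 − 87 = 36.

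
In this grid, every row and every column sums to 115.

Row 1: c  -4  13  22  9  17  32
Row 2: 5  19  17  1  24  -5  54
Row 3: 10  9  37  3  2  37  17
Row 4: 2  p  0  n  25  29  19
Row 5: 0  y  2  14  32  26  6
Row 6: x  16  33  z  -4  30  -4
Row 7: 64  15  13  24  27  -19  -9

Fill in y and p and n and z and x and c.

Row 1: -4 + 13 + 22 + 9 + 17 + 32 = 89, so its missing entry is 115 − 89 = 26.
Column 1: 26 + 5 + 10 + 2 + 0 + 64 = 107, so its missing entry is 115 − 107 = 8.
Row 6: 8 + 16 + 33 − 4 + 30 − 4 = 79, so its missing entry is 115 − 79 = 36.
Column 4: 22 + 1 + 3 + 14 + 36 + 24 = 100, so its missing entry is 115 − 100 = 15.
Row 4: 2 + 0 + 15 + 25 + 29 + 19 = 90, so its missing entry is 115 − 90 = 25.
Row 5: 0 + 2 + 14 + 32 + 26 + 6 = 80, so its missing entry is 115 − 80 = 35.

y = 35, p = 25, n = 15, z = 36, x = 8, c = 26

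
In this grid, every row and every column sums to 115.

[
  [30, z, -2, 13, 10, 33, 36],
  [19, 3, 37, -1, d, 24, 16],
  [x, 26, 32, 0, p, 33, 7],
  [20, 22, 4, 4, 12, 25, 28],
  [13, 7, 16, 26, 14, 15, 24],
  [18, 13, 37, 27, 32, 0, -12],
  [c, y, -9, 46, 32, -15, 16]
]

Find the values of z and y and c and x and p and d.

z = -5, y = 49, c = -4, x = 19, p = -2, d = 17

Row 1 has 30 − 2 + 13 + 10 + 33 + 36 = 120; the blank must be 115 − 120 = -5.
Column 2 has -5 + 3 + 26 + 22 + 7 + 13 = 66; the blank must be 115 − 66 = 49.
Row 2 has 19 + 3 + 37 − 1 + 24 + 16 = 98; the blank must be 115 − 98 = 17.
Column 5 has 10 + 17 + 12 + 14 + 32 + 32 = 117; the blank must be 115 − 117 = -2.
Row 3 has 26 + 32 + 0 − 2 + 33 + 7 = 96; the blank must be 115 − 96 = 19.
Row 7 has 49 − 9 + 46 + 32 − 15 + 16 = 119; the blank must be 115 − 119 = -4.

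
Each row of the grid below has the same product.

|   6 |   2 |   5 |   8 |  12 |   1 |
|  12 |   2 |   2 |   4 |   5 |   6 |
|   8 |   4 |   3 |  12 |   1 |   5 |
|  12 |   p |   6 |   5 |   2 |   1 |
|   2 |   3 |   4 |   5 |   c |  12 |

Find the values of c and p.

c = 4, p = 8

Rows 2 and 3 each multiply to 5760, so every row has product 5760.
Row 5: 2×3×4×5×12 = 1440, so the missing entry is 5760 ÷ 1440 = 4.
Row 4: 12×6×5×2×1 = 720, so the missing entry is 5760 ÷ 720 = 8.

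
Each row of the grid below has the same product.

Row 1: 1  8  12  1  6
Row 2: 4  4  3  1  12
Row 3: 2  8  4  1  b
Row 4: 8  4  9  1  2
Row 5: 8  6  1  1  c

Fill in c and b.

Rows 1 and 2 each multiply to 576, so every row has product 576.
Row 5: 8×6×1×1 = 48, so the missing entry is 576 ÷ 48 = 12.
Row 3: 2×8×4×1 = 64, so the missing entry is 576 ÷ 64 = 9.

c = 12, b = 9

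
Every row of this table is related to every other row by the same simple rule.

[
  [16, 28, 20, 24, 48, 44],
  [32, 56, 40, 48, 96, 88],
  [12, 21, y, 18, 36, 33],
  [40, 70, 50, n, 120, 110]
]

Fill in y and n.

y = 15, n = 60

Each row is a constant multiple of every other row — this is a multiplication table with the headers hidden.
Row 3 is 12/16 = 3/4 times row 1, so its entry in column 3 is 20 × 3/4 = 15.
Row 4 is 40/16 = 5/2 times row 1, so its entry in column 4 is 24 × 5/2 = 60.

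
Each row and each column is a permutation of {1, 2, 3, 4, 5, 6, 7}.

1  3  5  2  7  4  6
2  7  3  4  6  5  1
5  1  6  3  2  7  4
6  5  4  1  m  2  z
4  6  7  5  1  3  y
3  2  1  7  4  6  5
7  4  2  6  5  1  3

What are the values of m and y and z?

m = 3, y = 2, z = 7

Cell (5,7): row 5 already has {1, 3, 4, 5, 6, 7} → 2.
For row 4, column 5: column 5 already has {1, 2, 4, 5, 6, 7}; that leaves 3.
Cell (4,7): row 4 already has {1, 2, 3, 4, 5, 6} → 7.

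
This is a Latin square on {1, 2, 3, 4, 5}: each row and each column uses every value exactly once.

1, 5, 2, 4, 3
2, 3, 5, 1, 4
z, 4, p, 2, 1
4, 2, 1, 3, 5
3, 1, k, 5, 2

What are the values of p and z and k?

p = 3, z = 5, k = 4

Cell (3,1): column 1 already has {1, 2, 3, 4} → 5.
For row 5, column 3: row 5 already has {1, 2, 3, 5}; that leaves 4.
Cell (3,3): row 3 already has {1, 2, 4, 5} → 3.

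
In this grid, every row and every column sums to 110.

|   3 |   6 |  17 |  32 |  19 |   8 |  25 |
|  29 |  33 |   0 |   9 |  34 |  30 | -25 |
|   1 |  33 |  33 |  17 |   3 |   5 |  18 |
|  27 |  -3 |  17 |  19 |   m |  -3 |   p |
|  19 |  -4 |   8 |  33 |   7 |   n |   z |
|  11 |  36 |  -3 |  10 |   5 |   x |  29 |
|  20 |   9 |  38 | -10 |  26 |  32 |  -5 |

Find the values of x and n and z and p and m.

Row 6: 11 + 36 − 3 + 10 + 5 + 29 = 88, so its missing entry is 110 − 88 = 22.
Column 5: 19 + 34 + 3 + 7 + 5 + 26 = 94, so its missing entry is 110 − 94 = 16.
Column 6: 8 + 30 + 5 − 3 + 22 + 32 = 94, so its missing entry is 110 − 94 = 16.
Row 5: 19 − 4 + 8 + 33 + 7 + 16 = 79, so its missing entry is 110 − 79 = 31.
Row 4: 27 − 3 + 17 + 19 + 16 − 3 = 73, so its missing entry is 110 − 73 = 37.

x = 22, n = 16, z = 31, p = 37, m = 16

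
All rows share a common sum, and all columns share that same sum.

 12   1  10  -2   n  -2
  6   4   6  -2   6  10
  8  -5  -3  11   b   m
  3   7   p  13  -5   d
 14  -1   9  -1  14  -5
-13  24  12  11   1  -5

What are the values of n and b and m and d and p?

Rows 2 and 5 both sum to 30, so that's the common total.
The known cells in row 1 total 19, leaving 30 − 19 = 11 for the blank.
The known cells in column 5 total 27, leaving 30 − 27 = 3 for the blank.
The known cells in column 3 total 34, leaving 30 − 34 = -4 for the blank.
The known cells in row 3 total 14, leaving 30 − 14 = 16 for the blank.
The known cells in row 4 total 14, leaving 30 − 14 = 16 for the blank.

n = 11, b = 3, m = 16, d = 16, p = -4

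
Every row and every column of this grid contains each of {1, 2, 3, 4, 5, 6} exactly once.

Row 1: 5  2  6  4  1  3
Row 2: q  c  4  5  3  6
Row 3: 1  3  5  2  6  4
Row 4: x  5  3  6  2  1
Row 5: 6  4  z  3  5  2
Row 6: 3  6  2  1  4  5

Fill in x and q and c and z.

At (row 2, col 2): column 2 already has {2, 3, 4, 5, 6}, so the value is 1.
Cell (2,1): row 2 already has {1, 3, 4, 5, 6} → 2.
For row 5, column 3: row 5 already has {2, 3, 4, 5, 6}; that leaves 1.
Cell (4,1): row 4 already has {1, 2, 3, 5, 6} → 4.

x = 4, q = 2, c = 1, z = 1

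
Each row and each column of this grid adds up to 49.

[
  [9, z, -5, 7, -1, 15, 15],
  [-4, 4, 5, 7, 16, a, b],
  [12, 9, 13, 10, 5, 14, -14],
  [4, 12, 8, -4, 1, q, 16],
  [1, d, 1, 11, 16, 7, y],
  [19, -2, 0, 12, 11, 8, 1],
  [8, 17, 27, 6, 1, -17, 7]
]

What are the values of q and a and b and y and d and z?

Row 1 has 9 − 5 + 7 − 1 + 15 + 15 = 40; the blank must be 49 − 40 = 9.
Column 2 has 9 + 4 + 9 + 12 − 2 + 17 = 49; the blank must be 49 − 49 = 0.
Row 5 has 1 + 0 + 1 + 11 + 16 + 7 = 36; the blank must be 49 − 36 = 13.
Column 7 has 15 − 14 + 16 + 13 + 1 + 7 = 38; the blank must be 49 − 38 = 11.
Row 2 has -4 + 4 + 5 + 7 + 16 + 11 = 39; the blank must be 49 − 39 = 10.
Row 4 has 4 + 12 + 8 − 4 + 1 + 16 = 37; the blank must be 49 − 37 = 12.

q = 12, a = 10, b = 11, y = 13, d = 0, z = 9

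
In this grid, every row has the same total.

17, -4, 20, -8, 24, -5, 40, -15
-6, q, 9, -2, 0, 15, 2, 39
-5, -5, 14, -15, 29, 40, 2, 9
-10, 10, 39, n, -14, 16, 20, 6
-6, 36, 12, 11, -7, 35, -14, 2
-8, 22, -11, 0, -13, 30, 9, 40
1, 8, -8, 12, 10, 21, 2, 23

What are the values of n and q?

Row 3 sums to 69 and so does row 5; that's the common total.
In row 4 the known cells total 67, leaving 69 − 67 = 2.
In row 2 the known cells total 57, leaving 69 − 57 = 12.

n = 2, q = 12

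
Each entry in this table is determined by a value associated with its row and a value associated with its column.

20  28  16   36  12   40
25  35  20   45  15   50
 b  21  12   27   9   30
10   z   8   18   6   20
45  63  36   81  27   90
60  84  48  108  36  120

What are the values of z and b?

Each row is a constant multiple of every other row — this is a multiplication table with the headers hidden.
Row 4 is 20/40 = 1/2 times row 1, so its entry in column 2 is 28 × 1/2 = 14.
Row 3 is 30/40 = 3/4 times row 1, so its entry in column 1 is 20 × 3/4 = 15.

z = 14, b = 15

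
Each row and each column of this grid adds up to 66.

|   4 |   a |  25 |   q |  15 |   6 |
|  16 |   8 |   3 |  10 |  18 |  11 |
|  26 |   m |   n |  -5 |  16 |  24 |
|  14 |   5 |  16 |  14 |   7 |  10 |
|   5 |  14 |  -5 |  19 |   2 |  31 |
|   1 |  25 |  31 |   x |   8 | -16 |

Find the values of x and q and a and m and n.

x = 17, q = 11, a = 5, m = 9, n = -4

Column 3 has 25 + 3 + 16 − 5 + 31 = 70; the blank must be 66 − 70 = -4.
Row 3 has 26 − 4 − 5 + 16 + 24 = 57; the blank must be 66 − 57 = 9.
Column 2 has 8 + 9 + 5 + 14 + 25 = 61; the blank must be 66 − 61 = 5.
Row 1 has 4 + 5 + 25 + 15 + 6 = 55; the blank must be 66 − 55 = 11.
Row 6 has 1 + 25 + 31 + 8 − 16 = 49; the blank must be 66 − 49 = 17.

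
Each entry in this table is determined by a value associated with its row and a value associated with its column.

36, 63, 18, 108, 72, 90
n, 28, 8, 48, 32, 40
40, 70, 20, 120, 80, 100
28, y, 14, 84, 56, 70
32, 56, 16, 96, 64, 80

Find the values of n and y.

Each row is a constant multiple of every other row — this is a multiplication table with the headers hidden.
Row 2 is 40/90 = 4/9 times row 1, so its entry in column 1 is 36 × 4/9 = 16.
Row 4 is 70/90 = 7/9 times row 1, so its entry in column 2 is 63 × 7/9 = 49.

n = 16, y = 49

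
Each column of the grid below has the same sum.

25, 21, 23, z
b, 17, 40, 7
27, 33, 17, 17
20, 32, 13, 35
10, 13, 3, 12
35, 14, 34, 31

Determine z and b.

The complete columns each total 130.
Column 4 is missing 130 − 102 = 28 (since 7 + 17 + 35 + 12 + 31 = 102).
Column 1 is missing 130 − 117 = 13 (since 25 + 27 + 20 + 10 + 35 = 117).

z = 28, b = 13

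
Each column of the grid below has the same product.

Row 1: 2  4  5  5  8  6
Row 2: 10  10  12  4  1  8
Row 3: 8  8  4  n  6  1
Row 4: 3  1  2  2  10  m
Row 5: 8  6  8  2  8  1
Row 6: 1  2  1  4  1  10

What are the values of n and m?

Columns 1 and 5 each multiply to 3840, so every column has product 3840.
Column 4: 5×4×2×2×4 = 320, so the missing entry is 3840 ÷ 320 = 12.
Column 6: 6×8×1×1×10 = 480, so the missing entry is 3840 ÷ 480 = 8.

n = 12, m = 8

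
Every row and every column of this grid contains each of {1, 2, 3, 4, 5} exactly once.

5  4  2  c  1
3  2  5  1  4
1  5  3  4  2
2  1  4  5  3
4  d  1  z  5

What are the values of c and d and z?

c = 3, d = 3, z = 2

For row 1, column 4: row 1 already has {1, 2, 4, 5}; that leaves 3.
For row 5, column 2: column 2 already has {1, 2, 4, 5}; that leaves 3.
At (row 5, col 4): row 5 already has {1, 3, 4, 5}, so the value is 2.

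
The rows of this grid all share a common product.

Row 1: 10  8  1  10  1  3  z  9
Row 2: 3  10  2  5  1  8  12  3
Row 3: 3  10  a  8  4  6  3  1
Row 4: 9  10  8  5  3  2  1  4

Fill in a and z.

Rows 2 and 4 each multiply to 86400, so every row has product 86400.
Row 3: 3×10×8×4×6×3×1 = 17280, so the missing entry is 86400 ÷ 17280 = 5.
Row 1: 10×8×1×10×1×3×9 = 21600, so the missing entry is 86400 ÷ 21600 = 4.

a = 5, z = 4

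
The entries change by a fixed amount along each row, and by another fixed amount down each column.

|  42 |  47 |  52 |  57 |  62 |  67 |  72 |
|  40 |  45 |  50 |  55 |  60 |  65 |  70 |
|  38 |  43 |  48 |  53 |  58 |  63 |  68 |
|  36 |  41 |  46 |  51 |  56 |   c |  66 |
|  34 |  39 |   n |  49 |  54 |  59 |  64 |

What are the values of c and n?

Along each row the entries change by 5 per step; down each column they change by -2.
Row 4: from 36 at column 1, stepping by 5 to column 6 gives 61.
Row 5: from 34 at column 1, stepping by 5 to column 3 gives 44.

c = 61, n = 44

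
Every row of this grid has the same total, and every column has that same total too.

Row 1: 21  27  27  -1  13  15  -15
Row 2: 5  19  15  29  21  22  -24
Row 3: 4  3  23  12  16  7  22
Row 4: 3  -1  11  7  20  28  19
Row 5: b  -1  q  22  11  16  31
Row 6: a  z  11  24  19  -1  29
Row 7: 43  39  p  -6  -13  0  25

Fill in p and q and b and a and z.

p = -1, q = 1, b = 7, a = 4, z = 1

Rows 1 and 2 both sum to 87, so that's the common total.
Row 7: 43 + 39 − 6 − 13 + 0 + 25 = 88, so its missing entry is 87 − 88 = -1.
Column 2: 27 + 19 + 3 − 1 − 1 + 39 = 86, so its missing entry is 87 − 86 = 1.
Column 3: 27 + 15 + 23 + 11 + 11 − 1 = 86, so its missing entry is 87 − 86 = 1.
Row 5: -1 + 1 + 22 + 11 + 16 + 31 = 80, so its missing entry is 87 − 80 = 7.
Row 6: 1 + 11 + 24 + 19 − 1 + 29 = 83, so its missing entry is 87 − 83 = 4.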